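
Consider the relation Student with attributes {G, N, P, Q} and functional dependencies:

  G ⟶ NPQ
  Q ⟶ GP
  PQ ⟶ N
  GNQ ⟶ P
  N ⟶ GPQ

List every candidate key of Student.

{G}⁺: G→NPQ adds N, P, Q → {G, N, P, Q}.
{N}⁺: N→GPQ adds G, P, Q → {G, N, P, Q}.
{Q}⁺: Q→GP adds G, P; PQ→N adds N → {G, N, P, Q}.

G; N; Q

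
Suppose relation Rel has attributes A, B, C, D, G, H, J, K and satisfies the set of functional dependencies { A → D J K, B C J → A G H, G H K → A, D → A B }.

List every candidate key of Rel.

Attribute C never appears on the right-hand side of any dependency, so C must belong to every candidate key.
{C}⁺ = {C}, which is not all of the schema, so we must add further attributes.
{A, C}⁺: A→DJK adds D, J, K; D→AB adds B; BCJ→AGH adds G, H → {A, B, C, D, G, H, J, K}. Minimal: {C}⁺ = {C}; {A}⁺ = {A, B, D, J, K} — none reach the full schema.
{C, D}⁺: D→AB adds A, B; A→DJK adds J, K; BCJ→AGH adds G, H → {A, B, C, D, G, H, J, K}. Minimal: {D}⁺ = {A, B, D, J, K}; {C}⁺ = {C} — none reach the full schema.
{B, C, J}⁺: BCJ→AGH adds A, G, H; A→DJK adds D, K → {A, B, C, D, G, H, J, K}. Minimal: {C, J}⁺ = {C, J}; {B, J}⁺ = {B, J}; {B, C}⁺ = {B, C} — none reach the full schema.
{C, G, H, K}⁺: GHK→A adds A; A→DJK adds D, J; D→AB adds B → {A, B, C, D, G, H, J, K}. Minimal: {G, H, K}⁺ = {A, B, D, G, H, J, K}; {C, H, K}⁺ = {C, H, K}; {C, G, K}⁺ = {C, G, K}; … — none reach the full schema.

{A, C}; {C, D}; {B, C, J}; {C, G, H, K}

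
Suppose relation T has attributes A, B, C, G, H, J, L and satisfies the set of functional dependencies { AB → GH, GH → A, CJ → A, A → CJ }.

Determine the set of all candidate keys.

Attributes B, L never appear on any right-hand side, so every candidate key must contain {B, L}.
{B, L}⁺ = {B, L}, which is not all of the schema, so we must add further attributes.
{A, B, L}⁺: AB→GH adds G, H; A→CJ adds C, J → {A, B, C, G, H, J, L}. Minimal: {B, L}⁺ = {B, L}; {A, L}⁺ = {A, C, J, L}; {A, B}⁺ = {A, B, C, G, H, J} — none reach the full schema.
{B, C, J, L}⁺: CJ→A adds A; AB→GH adds G, H → {A, B, C, G, H, J, L}. Minimal: {C, J, L}⁺ = {A, C, J, L}; {B, J, L}⁺ = {B, J, L}; {B, C, L}⁺ = {B, C, L}; … — none reach the full schema.
{B, G, H, L}⁺: GH→A adds A; A→CJ adds C, J → {A, B, C, G, H, J, L}. Minimal: {G, H, L}⁺ = {A, C, G, H, J, L}; {B, H, L}⁺ = {B, H, L}; {B, G, L}⁺ = {B, G, L}; … — none reach the full schema.
Any other superkey contains one of these as a subset, so there are no further candidate keys.

(A, B, L), (B, C, J, L), (B, G, H, L)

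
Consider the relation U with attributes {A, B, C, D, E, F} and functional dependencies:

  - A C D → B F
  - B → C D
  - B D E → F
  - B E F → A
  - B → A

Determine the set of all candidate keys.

{B, E}⁺: B→CD adds C, D; BDE→F adds F; BEF→A adds A → {A, B, C, D, E, F}. Minimal: {E}⁺ = {E}; {B}⁺ = {A, B, C, D, F} — none reach the full schema.
{A, C, D, E}⁺: ACD→BF adds B, F → {A, B, C, D, E, F}. Minimal: {C, D, E}⁺ = {C, D, E}; {A, D, E}⁺ = {A, D, E}; {A, C, E}⁺ = {A, C, E}; … — none reach the full schema.
Any other superkey contains one of these as a subset, so there are no further candidate keys.

{B, E}; {A, C, D, E}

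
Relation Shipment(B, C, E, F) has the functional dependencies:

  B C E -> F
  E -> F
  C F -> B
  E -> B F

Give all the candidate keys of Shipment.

(C, E)

Attributes C, E never appear on any right-hand side, so every candidate key must contain {C, E}.
{C, E}⁺ = {B, C, E, F}, which is all of the schema, so {C, E} is the only candidate key.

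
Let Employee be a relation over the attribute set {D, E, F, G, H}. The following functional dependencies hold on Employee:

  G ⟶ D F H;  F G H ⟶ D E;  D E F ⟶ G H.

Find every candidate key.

{G}⁺: G→DFH adds D, F, H; FGH→DE adds E → {D, E, F, G, H}.
{D, E, F}⁺: DEF→GH adds G, H → {D, E, F, G, H}. Minimal: {E, F}⁺ = {E, F}; {D, F}⁺ = {D, F}; {D, E}⁺ = {D, E} — none reach the full schema.
Any other superkey contains one of these as a subset, so there are no further candidate keys.

(G), (D, E, F)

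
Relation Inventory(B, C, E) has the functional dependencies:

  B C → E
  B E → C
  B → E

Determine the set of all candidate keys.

Attribute B never appears on the right-hand side of any dependency, so B must belong to every candidate key.
{B}⁺ = {B, C, E}, which is all of the schema, so {B} is the only candidate key.

{B}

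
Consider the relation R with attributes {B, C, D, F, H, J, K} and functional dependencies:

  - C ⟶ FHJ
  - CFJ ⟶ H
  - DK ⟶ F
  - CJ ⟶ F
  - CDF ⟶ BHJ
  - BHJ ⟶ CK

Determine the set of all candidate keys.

(C, D), (B, D, H, J)

Attribute D never appears on the right-hand side of any dependency, so D must belong to every candidate key.
{D}⁺ = {D}, which is not all of the schema, so we must add further attributes.
{C, D}⁺: C→FHJ adds F, H, J; CDF→BHJ adds B; BHJ→CK adds K → {B, C, D, F, H, J, K}. Minimal: {D}⁺ = {D}; {C}⁺ = {C, F, H, J} — none reach the full schema.
{B, D, H, J}⁺: BHJ→CK adds C, K; C→FHJ adds F → {B, C, D, F, H, J, K}. Minimal: {D, H, J}⁺ = {D, H, J}; {B, H, J}⁺ = {B, C, F, H, J, K}; {B, D, J}⁺ = {B, D, J}; … — none reach the full schema.
Any other superkey contains one of these as a subset, so there are no further candidate keys.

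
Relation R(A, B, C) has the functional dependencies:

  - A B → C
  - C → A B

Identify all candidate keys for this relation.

{C}⁺: C→AB adds A, B → {A, B, C}.
{A, B}⁺: AB→C adds C → {A, B, C}. Minimal: {B}⁺ = {B}; {A}⁺ = {A} — none reach the full schema.
Any other superkey contains one of these as a subset, so there are no further candidate keys.

C, AB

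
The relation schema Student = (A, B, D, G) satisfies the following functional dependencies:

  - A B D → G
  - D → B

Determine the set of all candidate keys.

{A, D}

Attributes A, D never appear on any right-hand side, so every candidate key must contain {A, D}.
{A, D}⁺ = {A, B, D, G}, which is all of the schema, so {A, D} is the only candidate key.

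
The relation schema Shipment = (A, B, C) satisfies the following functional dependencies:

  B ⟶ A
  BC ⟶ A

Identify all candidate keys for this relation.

Attributes B, C never appear on any right-hand side, so every candidate key must contain {B, C}.
{B, C}⁺ = {A, B, C}, which is all of the schema, so {B, C} is the only candidate key.

BC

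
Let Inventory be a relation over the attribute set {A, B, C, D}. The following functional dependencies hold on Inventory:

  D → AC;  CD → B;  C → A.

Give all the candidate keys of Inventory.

Attribute D never appears on the right-hand side of any dependency, so D must belong to every candidate key.
{D}⁺ = {A, B, C, D}, which is all of the schema, so {D} is the only candidate key.

{D}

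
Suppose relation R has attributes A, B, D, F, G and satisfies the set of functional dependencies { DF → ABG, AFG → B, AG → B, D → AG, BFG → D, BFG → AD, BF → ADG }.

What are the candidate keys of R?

{B, F}, {D, F}, {A, F, G}

{B, F}⁺: BF→ADG adds A, D, G → {A, B, D, F, G}. Minimal: {F}⁺ = {F}; {B}⁺ = {B} — none reach the full schema.
{D, F}⁺: DF→ABG adds A, B, G → {A, B, D, F, G}. Minimal: {F}⁺ = {F}; {D}⁺ = {A, B, D, G} — none reach the full schema.
{A, F, G}⁺: AFG→B adds B; BFG→D adds D → {A, B, D, F, G}. Minimal: {F, G}⁺ = {F, G}; {A, G}⁺ = {A, B, G}; {A, F}⁺ = {A, F} — none reach the full schema.
Any other superkey contains one of these as a subset, so there are no further candidate keys.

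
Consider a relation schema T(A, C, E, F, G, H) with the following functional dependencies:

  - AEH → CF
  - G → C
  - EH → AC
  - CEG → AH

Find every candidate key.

EG

Attributes E, G never appear on any right-hand side, so every candidate key must contain {E, G}.
{E, G}⁺ = {A, C, E, F, G, H}, which is all of the schema, so {E, G} is the only candidate key.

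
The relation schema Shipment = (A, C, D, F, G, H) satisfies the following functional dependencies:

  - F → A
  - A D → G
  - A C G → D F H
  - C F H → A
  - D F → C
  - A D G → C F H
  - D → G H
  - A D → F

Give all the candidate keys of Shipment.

{A, D}; {D, F}; {A, C, G}; {C, F, G}

{A, D}⁺: AD→G adds G; ADG→CFH adds C, F, H → {A, C, D, F, G, H}. Minimal: {D}⁺ = {D, G, H}; {A}⁺ = {A} — none reach the full schema.
{D, F}⁺: F→A adds A; AD→G adds G; DF→C adds C; ADG→CFH adds H → {A, C, D, F, G, H}. Minimal: {F}⁺ = {A, F}; {D}⁺ = {D, G, H} — none reach the full schema.
{A, C, G}⁺: ACG→DFH adds D, F, H → {A, C, D, F, G, H}. Minimal: {C, G}⁺ = {C, G}; {A, G}⁺ = {A, G}; {A, C}⁺ = {A, C} — none reach the full schema.
{C, F, G}⁺: F→A adds A; ACG→DFH adds D, H → {A, C, D, F, G, H}. Minimal: {F, G}⁺ = {A, F, G}; {C, G}⁺ = {C, G}; {C, F}⁺ = {A, C, F} — none reach the full schema.
Any other superkey contains one of these as a subset, so there are no further candidate keys.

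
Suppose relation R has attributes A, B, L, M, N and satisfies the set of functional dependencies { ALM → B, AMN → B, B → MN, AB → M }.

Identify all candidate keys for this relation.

{A, B, L}⁺: B→MN adds M, N → {A, B, L, M, N}. Minimal: {B, L}⁺ = {B, L, M, N}; {A, L}⁺ = {A, L}; {A, B}⁺ = {A, B, M, N} — none reach the full schema.
{A, L, M}⁺: ALM→B adds B; B→MN adds N → {A, B, L, M, N}. Minimal: {L, M}⁺ = {L, M}; {A, M}⁺ = {A, M}; {A, L}⁺ = {A, L} — none reach the full schema.
Any other superkey contains one of these as a subset, so there are no further candidate keys.

{A, B, L}, {A, L, M}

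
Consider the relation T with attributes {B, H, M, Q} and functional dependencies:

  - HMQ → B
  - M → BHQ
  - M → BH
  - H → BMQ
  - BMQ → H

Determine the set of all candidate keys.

H, M

{H}⁺: H→BMQ adds B, M, Q → {B, H, M, Q}.
{M}⁺: M→BHQ adds B, H, Q → {B, H, M, Q}.
Any other superkey contains one of these as a subset, so there are no further candidate keys.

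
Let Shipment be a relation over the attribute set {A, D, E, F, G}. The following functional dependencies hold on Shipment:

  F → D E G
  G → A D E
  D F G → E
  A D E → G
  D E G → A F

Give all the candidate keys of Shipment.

(F); (G); (A, D, E)

{F}⁺: F→DEG adds D, E, G; G→ADE adds A → {A, D, E, F, G}.
{G}⁺: G→ADE adds A, D, E; DEG→AF adds F → {A, D, E, F, G}.
{A, D, E}⁺: ADE→G adds G; DEG→AF adds F → {A, D, E, F, G}.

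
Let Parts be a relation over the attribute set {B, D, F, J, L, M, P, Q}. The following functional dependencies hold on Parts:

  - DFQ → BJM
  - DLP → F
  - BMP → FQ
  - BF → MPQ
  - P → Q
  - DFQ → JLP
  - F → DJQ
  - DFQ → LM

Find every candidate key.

{F}⁺: F→DJQ adds D, J, Q; DFQ→LM adds L, M; DFQ→BJM adds B; BF→MPQ adds P → {B, D, F, J, L, M, P, Q}.
{B, M, P}⁺: BMP→FQ adds F, Q; F→DJQ adds D, J; DFQ→LM adds L → {B, D, F, J, L, M, P, Q}. Minimal: {M, P}⁺ = {M, P, Q}; {B, P}⁺ = {B, P, Q}; {B, M}⁺ = {B, M} — none reach the full schema.
{D, L, P}⁺: DLP→F adds F; P→Q adds Q; DFQ→JLP adds J; DFQ→LM adds M; DFQ→BJM adds B → {B, D, F, J, L, M, P, Q}. Minimal: {L, P}⁺ = {L, P, Q}; {D, P}⁺ = {D, P, Q}; {D, L}⁺ = {D, L} — none reach the full schema.

(F), (B, M, P), (D, L, P)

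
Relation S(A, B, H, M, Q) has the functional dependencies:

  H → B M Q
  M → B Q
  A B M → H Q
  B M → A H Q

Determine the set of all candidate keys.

H; M

{H}⁺: H→BMQ adds B, M, Q; BM→AHQ adds A → {A, B, H, M, Q}.
{M}⁺: M→BQ adds B, Q; BM→AHQ adds A, H → {A, B, H, M, Q}.
Any other superkey contains one of these as a subset, so there are no further candidate keys.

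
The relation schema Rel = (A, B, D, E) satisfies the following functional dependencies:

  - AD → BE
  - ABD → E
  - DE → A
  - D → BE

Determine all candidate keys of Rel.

{D}

Attribute D never appears on the right-hand side of any dependency, so D must belong to every candidate key.
{D}⁺ = {A, B, D, E}, which is all of the schema, so {D} is the only candidate key.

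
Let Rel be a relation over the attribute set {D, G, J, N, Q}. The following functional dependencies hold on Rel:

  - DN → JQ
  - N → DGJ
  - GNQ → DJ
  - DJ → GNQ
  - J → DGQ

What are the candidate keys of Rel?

{J}⁺: J→DGQ adds D, G, Q; DJ→GNQ adds N → {D, G, J, N, Q}.
{N}⁺: N→DGJ adds D, G, J; DJ→GNQ adds Q → {D, G, J, N, Q}.
Any other superkey contains one of these as a subset, so there are no further candidate keys.

(J); (N)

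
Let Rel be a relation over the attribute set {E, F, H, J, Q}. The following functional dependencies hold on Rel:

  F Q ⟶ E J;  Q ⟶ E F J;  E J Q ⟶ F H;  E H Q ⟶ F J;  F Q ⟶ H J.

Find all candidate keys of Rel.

(Q)

Attribute Q never appears on the right-hand side of any dependency, so Q must belong to every candidate key.
{Q}⁺ = {E, F, H, J, Q}, which is all of the schema, so {Q} is the only candidate key.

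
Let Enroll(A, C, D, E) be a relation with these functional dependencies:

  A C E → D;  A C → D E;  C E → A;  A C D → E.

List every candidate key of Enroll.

AC, CE

Attribute C never appears on the right-hand side of any dependency, so C must belong to every candidate key.
{C}⁺ = {C}, which is not all of the schema, so we must add further attributes.
{A, C}⁺: AC→DE adds D, E → {A, C, D, E}. Minimal: {C}⁺ = {C}; {A}⁺ = {A} — none reach the full schema.
{C, E}⁺: CE→A adds A; ACE→D adds D → {A, C, D, E}. Minimal: {E}⁺ = {E}; {C}⁺ = {C} — none reach the full schema.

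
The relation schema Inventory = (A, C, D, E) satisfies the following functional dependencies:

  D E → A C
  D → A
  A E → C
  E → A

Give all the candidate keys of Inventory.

DE

{D, E}⁺: DE→AC adds A, C → {A, C, D, E}. Minimal: {E}⁺ = {A, C, E}; {D}⁺ = {A, D} — none reach the full schema.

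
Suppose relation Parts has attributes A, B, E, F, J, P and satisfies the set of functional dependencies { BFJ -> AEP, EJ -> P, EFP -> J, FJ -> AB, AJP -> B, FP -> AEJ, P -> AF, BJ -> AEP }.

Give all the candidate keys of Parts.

{P}; {B, J}; {E, J}; {F, J}

{P}⁺: P→AF adds A, F; FP→AEJ adds E, J; FJ→AB adds B → {A, B, E, F, J, P}.
{B, J}⁺: BJ→AEP adds A, E, P; P→AF adds F → {A, B, E, F, J, P}.
{E, J}⁺: EJ→P adds P; P→AF adds A, F; FJ→AB adds B → {A, B, E, F, J, P}.
{F, J}⁺: FJ→AB adds A, B; BJ→AEP adds E, P → {A, B, E, F, J, P}.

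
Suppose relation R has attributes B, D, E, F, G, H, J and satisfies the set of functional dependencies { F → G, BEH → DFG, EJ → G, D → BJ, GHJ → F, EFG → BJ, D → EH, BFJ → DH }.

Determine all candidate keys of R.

{D}⁺: D→BJ adds B, J; D→EH adds E, H; BEH→DFG adds F, G → {B, D, E, F, G, H, J}.
{E, F}⁺: F→G adds G; EFG→BJ adds B, J; BFJ→DH adds D, H → {B, D, E, F, G, H, J}. Minimal: {F}⁺ = {F, G}; {E}⁺ = {E} — none reach the full schema.
{B, E, H}⁺: BEH→DFG adds D, F, G; D→BJ adds J → {B, D, E, F, G, H, J}. Minimal: {E, H}⁺ = {E, H}; {B, H}⁺ = {B, H}; {B, E}⁺ = {B, E} — none reach the full schema.
{B, F, J}⁺: F→G adds G; BFJ→DH adds D, H; D→EH adds E → {B, D, E, F, G, H, J}. Minimal: {F, J}⁺ = {F, G, J}; {B, J}⁺ = {B, J}; {B, F}⁺ = {B, F, G} — none reach the full schema.
{E, H, J}⁺: EJ→G adds G; GHJ→F adds F; EFG→BJ adds B; BFJ→DH adds D → {B, D, E, F, G, H, J}. Minimal: {H, J}⁺ = {H, J}; {E, J}⁺ = {E, G, J}; {E, H}⁺ = {E, H} — none reach the full schema.
{B, G, H, J}⁺: GHJ→F adds F; BFJ→DH adds D; D→EH adds E → {B, D, E, F, G, H, J}. Minimal: {G, H, J}⁺ = {F, G, H, J}; {B, H, J}⁺ = {B, H, J}; {B, G, J}⁺ = {B, G, J}; … — none reach the full schema.
Any other superkey contains one of these as a subset, so there are no further candidate keys.

D, EF, BEH, BFJ, EHJ, BGHJ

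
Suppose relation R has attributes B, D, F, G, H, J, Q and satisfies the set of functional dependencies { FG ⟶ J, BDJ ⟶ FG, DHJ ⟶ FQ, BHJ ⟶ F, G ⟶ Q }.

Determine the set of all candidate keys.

Attributes B, D, H never appear on any right-hand side, so every candidate key must contain {B, D, H}.
{B, D, H}⁺ = {B, D, H}, which is not all of the schema, so we must add further attributes.
{B, D, H, J}⁺: BDJ→FG adds F, G; DHJ→FQ adds Q → {B, D, F, G, H, J, Q}. Minimal: {D, H, J}⁺ = {D, F, H, J, Q}; {B, H, J}⁺ = {B, F, H, J}; {B, D, J}⁺ = {B, D, F, G, J, Q}; … — none reach the full schema.
{B, D, F, G, H}⁺: FG→J adds J; DHJ→FQ adds Q → {B, D, F, G, H, J, Q}. Minimal: {D, F, G, H}⁺ = {D, F, G, H, J, Q}; {B, F, G, H}⁺ = {B, F, G, H, J, Q}; {B, D, G, H}⁺ = {B, D, G, H, Q}; … — none reach the full schema.
Any other superkey contains one of these as a subset, so there are no further candidate keys.

BDHJ, BDFGH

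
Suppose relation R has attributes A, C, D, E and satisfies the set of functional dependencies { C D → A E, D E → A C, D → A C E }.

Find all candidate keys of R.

{D}⁺: D→ACE adds A, C, E → {A, C, D, E}.
No other minimal superkey exists.

{D}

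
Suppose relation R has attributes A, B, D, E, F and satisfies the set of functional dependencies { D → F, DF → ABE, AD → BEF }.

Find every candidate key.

Attribute D never appears on the right-hand side of any dependency, so D must belong to every candidate key.
{D}⁺ = {A, B, D, E, F}, which is all of the schema, so {D} is the only candidate key.

D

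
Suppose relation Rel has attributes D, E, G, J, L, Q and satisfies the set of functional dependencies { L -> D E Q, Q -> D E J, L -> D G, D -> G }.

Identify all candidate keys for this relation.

(L)

Attribute L never appears on the right-hand side of any dependency, so L must belong to every candidate key.
{L}⁺ = {D, E, G, J, L, Q}, which is all of the schema, so {L} is the only candidate key.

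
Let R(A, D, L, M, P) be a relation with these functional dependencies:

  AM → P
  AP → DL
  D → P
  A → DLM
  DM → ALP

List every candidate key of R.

{A}⁺: A→DLM adds D, L, M; DM→ALP adds P → {A, D, L, M, P}.
{D, M}⁺: D→P adds P; DM→ALP adds A, L → {A, D, L, M, P}.

{A}, {D, M}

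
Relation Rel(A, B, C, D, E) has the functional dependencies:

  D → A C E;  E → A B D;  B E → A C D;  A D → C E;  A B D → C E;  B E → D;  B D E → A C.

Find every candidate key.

{D}⁺: D→ACE adds A, C, E; E→ABD adds B → {A, B, C, D, E}.
{E}⁺: E→ABD adds A, B, D; BE→ACD adds C → {A, B, C, D, E}.

D, E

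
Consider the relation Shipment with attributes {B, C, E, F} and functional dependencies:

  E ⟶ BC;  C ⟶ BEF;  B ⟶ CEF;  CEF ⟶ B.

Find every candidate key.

{B}⁺: B→CEF adds C, E, F → {B, C, E, F}.
{C}⁺: C→BEF adds B, E, F → {B, C, E, F}.
{E}⁺: E→BC adds B, C; C→BEF adds F → {B, C, E, F}.
Any other superkey contains one of these as a subset, so there are no further candidate keys.

B, C, E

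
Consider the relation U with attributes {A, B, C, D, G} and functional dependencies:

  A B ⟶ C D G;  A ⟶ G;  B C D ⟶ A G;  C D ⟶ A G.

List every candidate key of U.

Attribute B never appears on the right-hand side of any dependency, so B must belong to every candidate key.
{B}⁺ = {B}, which is not all of the schema, so we must add further attributes.
{A, B}⁺: AB→CDG adds C, D, G → {A, B, C, D, G}. Minimal: {B}⁺ = {B}; {A}⁺ = {A, G} — none reach the full schema.
{B, C, D}⁺: BCD→AG adds A, G → {A, B, C, D, G}. Minimal: {C, D}⁺ = {A, C, D, G}; {B, D}⁺ = {B, D}; {B, C}⁺ = {B, C} — none reach the full schema.
Any other superkey contains one of these as a subset, so there are no further candidate keys.

{A, B}, {B, C, D}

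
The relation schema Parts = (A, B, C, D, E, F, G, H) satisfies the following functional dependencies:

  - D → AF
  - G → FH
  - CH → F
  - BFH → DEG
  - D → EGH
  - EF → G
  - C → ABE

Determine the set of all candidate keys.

{C, D}⁺: D→AF adds A, F; D→EGH adds E, G, H; C→ABE adds B → {A, B, C, D, E, F, G, H}. Minimal: {D}⁺ = {A, D, E, F, G, H}; {C}⁺ = {A, B, C, E} — none reach the full schema.
{C, F}⁺: C→ABE adds A, B, E; EF→G adds G; G→FH adds H; BFH→DEG adds D → {A, B, C, D, E, F, G, H}. Minimal: {F}⁺ = {F}; {C}⁺ = {A, B, C, E} — none reach the full schema.
{C, G}⁺: G→FH adds F, H; C→ABE adds A, B, E; BFH→DEG adds D → {A, B, C, D, E, F, G, H}. Minimal: {G}⁺ = {F, G, H}; {C}⁺ = {A, B, C, E} — none reach the full schema.
{C, H}⁺: CH→F adds F; C→ABE adds A, B, E; BFH→DEG adds D, G → {A, B, C, D, E, F, G, H}. Minimal: {H}⁺ = {H}; {C}⁺ = {A, B, C, E} — none reach the full schema.

(C, D); (C, F); (C, G); (C, H)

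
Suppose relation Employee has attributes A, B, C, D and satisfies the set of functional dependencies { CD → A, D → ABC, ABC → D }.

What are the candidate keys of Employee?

{D}⁺: D→ABC adds A, B, C → {A, B, C, D}.
{A, B, C}⁺: ABC→D adds D → {A, B, C, D}. Minimal: {B, C}⁺ = {B, C}; {A, C}⁺ = {A, C}; {A, B}⁺ = {A, B} — none reach the full schema.

D, ABC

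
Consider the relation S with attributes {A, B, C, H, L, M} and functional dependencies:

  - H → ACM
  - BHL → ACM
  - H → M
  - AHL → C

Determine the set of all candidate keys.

{B, H, L}⁺: H→ACM adds A, C, M → {A, B, C, H, L, M}. Minimal: {H, L}⁺ = {A, C, H, L, M}; {B, L}⁺ = {B, L}; {B, H}⁺ = {A, B, C, H, M} — none reach the full schema.

{B, H, L}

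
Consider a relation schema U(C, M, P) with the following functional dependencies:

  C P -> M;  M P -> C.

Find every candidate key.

Attribute P never appears on the right-hand side of any dependency, so P must belong to every candidate key.
{P}⁺ = {P}, which is not all of the schema, so we must add further attributes.
{C, P}⁺: CP→M adds M → {C, M, P}. Minimal: {P}⁺ = {P}; {C}⁺ = {C} — none reach the full schema.
{M, P}⁺: MP→C adds C → {C, M, P}. Minimal: {P}⁺ = {P}; {M}⁺ = {M} — none reach the full schema.

{C, P}; {M, P}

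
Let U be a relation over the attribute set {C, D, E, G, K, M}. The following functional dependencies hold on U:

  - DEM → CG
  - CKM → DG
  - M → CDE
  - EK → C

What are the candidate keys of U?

(K, M)

Attributes K, M never appear on any right-hand side, so every candidate key must contain {K, M}.
{K, M}⁺ = {C, D, E, G, K, M}, which is all of the schema, so {K, M} is the only candidate key.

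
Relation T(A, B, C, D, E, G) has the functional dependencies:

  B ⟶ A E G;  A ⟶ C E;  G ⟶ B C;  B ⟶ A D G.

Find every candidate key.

{B}⁺: B→AEG adds A, E, G; A→CE adds C; B→ADG adds D → {A, B, C, D, E, G}.
{G}⁺: G→BC adds B, C; B→ADG adds A, D; B→AEG adds E → {A, B, C, D, E, G}.
Any other superkey contains one of these as a subset, so there are no further candidate keys.

(B); (G)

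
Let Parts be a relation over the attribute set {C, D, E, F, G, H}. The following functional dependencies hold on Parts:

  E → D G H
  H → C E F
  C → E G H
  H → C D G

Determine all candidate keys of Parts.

{C}⁺: C→EGH adds E, G, H; H→CDG adds D; H→CEF adds F → {C, D, E, F, G, H}.
{E}⁺: E→DGH adds D, G, H; H→CEF adds C, F → {C, D, E, F, G, H}.
{H}⁺: H→CEF adds C, E, F; C→EGH adds G; H→CDG adds D → {C, D, E, F, G, H}.
Any other superkey contains one of these as a subset, so there are no further candidate keys.

(C), (E), (H)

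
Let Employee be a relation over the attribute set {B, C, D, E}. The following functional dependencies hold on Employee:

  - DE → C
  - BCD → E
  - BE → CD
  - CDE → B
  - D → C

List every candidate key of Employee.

{B, D}⁺: D→C adds C; BCD→E adds E → {B, C, D, E}. Minimal: {D}⁺ = {C, D}; {B}⁺ = {B} — none reach the full schema.
{B, E}⁺: BE→CD adds C, D → {B, C, D, E}. Minimal: {E}⁺ = {E}; {B}⁺ = {B} — none reach the full schema.
{D, E}⁺: DE→C adds C; CDE→B adds B → {B, C, D, E}. Minimal: {E}⁺ = {E}; {D}⁺ = {C, D} — none reach the full schema.
Any other superkey contains one of these as a subset, so there are no further candidate keys.

{B, D}, {B, E}, {D, E}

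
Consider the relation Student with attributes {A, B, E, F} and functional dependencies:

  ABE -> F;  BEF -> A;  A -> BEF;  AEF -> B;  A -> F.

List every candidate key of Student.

{A}⁺: A→BEF adds B, E, F → {A, B, E, F}.
{B, E, F}⁺: BEF→A adds A → {A, B, E, F}. Minimal: {E, F}⁺ = {E, F}; {B, F}⁺ = {B, F}; {B, E}⁺ = {B, E} — none reach the full schema.
Any other superkey contains one of these as a subset, so there are no further candidate keys.

{A}, {B, E, F}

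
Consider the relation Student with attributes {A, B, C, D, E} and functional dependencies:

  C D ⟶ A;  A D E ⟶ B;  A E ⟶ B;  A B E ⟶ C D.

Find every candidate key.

{A, E}; {C, D, E}

Attribute E never appears on the right-hand side of any dependency, so E must belong to every candidate key.
{E}⁺ = {E}, which is not all of the schema, so we must add further attributes.
{A, E}⁺: AE→B adds B; ABE→CD adds C, D → {A, B, C, D, E}. Minimal: {E}⁺ = {E}; {A}⁺ = {A} — none reach the full schema.
{C, D, E}⁺: CD→A adds A; ADE→B adds B → {A, B, C, D, E}. Minimal: {D, E}⁺ = {D, E}; {C, E}⁺ = {C, E}; {C, D}⁺ = {A, C, D} — none reach the full schema.
Any other superkey contains one of these as a subset, so there are no further candidate keys.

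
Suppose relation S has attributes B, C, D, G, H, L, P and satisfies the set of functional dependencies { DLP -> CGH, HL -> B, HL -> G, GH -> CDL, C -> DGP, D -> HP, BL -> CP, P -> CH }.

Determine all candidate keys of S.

(C), (D), (P), (B, L), (G, H), (H, L)

{C}⁺: C→DGP adds D, G, P; D→HP adds H; GH→CDL adds L; HL→B adds B → {B, C, D, G, H, L, P}.
{D}⁺: D→HP adds H, P; P→CH adds C; C→DGP adds G; GH→CDL adds L; HL→B adds B → {B, C, D, G, H, L, P}.
{P}⁺: P→CH adds C, H; C→DGP adds D, G; GH→CDL adds L; HL→B adds B → {B, C, D, G, H, L, P}.
{B, L}⁺: BL→CP adds C, P; P→CH adds H; HL→G adds G; GH→CDL adds D → {B, C, D, G, H, L, P}. Minimal: {L}⁺ = {L}; {B}⁺ = {B} — none reach the full schema.
{G, H}⁺: GH→CDL adds C, D, L; C→DGP adds P; HL→B adds B → {B, C, D, G, H, L, P}. Minimal: {H}⁺ = {H}; {G}⁺ = {G} — none reach the full schema.
{H, L}⁺: HL→B adds B; HL→G adds G; GH→CDL adds C, D; C→DGP adds P → {B, C, D, G, H, L, P}. Minimal: {L}⁺ = {L}; {H}⁺ = {H} — none reach the full schema.
Any other superkey contains one of these as a subset, so there are no further candidate keys.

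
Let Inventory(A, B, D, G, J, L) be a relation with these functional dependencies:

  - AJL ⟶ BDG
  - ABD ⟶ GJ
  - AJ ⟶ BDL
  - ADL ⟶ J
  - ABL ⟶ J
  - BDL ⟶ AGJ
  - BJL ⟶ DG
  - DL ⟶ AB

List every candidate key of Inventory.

{A, J}, {D, L}, {A, B, D}, {A, B, L}, {B, J, L}

{A, J}⁺: AJ→BDL adds B, D, L; BDL→AGJ adds G → {A, B, D, G, J, L}.
{D, L}⁺: DL→AB adds A, B; ABD→GJ adds G, J → {A, B, D, G, J, L}.
{A, B, D}⁺: ABD→GJ adds G, J; AJ→BDL adds L → {A, B, D, G, J, L}.
{A, B, L}⁺: ABL→J adds J; BJL→DG adds D, G → {A, B, D, G, J, L}.
{B, J, L}⁺: BJL→DG adds D, G; DL→AB adds A → {A, B, D, G, J, L}.
Any other superkey contains one of these as a subset, so there are no further candidate keys.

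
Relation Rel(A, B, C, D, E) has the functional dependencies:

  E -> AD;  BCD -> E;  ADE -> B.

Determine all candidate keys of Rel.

Attribute C never appears on the right-hand side of any dependency, so C must belong to every candidate key.
{C}⁺ = {C}, which is not all of the schema, so we must add further attributes.
{C, E}⁺: E→AD adds A, D; ADE→B adds B → {A, B, C, D, E}. Minimal: {E}⁺ = {A, B, D, E}; {C}⁺ = {C} — none reach the full schema.
{B, C, D}⁺: BCD→E adds E; E→AD adds A → {A, B, C, D, E}. Minimal: {C, D}⁺ = {C, D}; {B, D}⁺ = {B, D}; {B, C}⁺ = {B, C} — none reach the full schema.

(C, E); (B, C, D)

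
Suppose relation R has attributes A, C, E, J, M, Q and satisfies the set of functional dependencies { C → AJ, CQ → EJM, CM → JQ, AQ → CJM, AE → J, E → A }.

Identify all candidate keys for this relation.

(A, Q), (C, M), (C, Q), (E, Q)

{A, Q}⁺: AQ→CJM adds C, J, M; CQ→EJM adds E → {A, C, E, J, M, Q}. Minimal: {Q}⁺ = {Q}; {A}⁺ = {A} — none reach the full schema.
{C, M}⁺: C→AJ adds A, J; CM→JQ adds Q; CQ→EJM adds E → {A, C, E, J, M, Q}. Minimal: {M}⁺ = {M}; {C}⁺ = {A, C, J} — none reach the full schema.
{C, Q}⁺: C→AJ adds A, J; CQ→EJM adds E, M → {A, C, E, J, M, Q}. Minimal: {Q}⁺ = {Q}; {C}⁺ = {A, C, J} — none reach the full schema.
{E, Q}⁺: E→A adds A; AQ→CJM adds C, J, M → {A, C, E, J, M, Q}. Minimal: {Q}⁺ = {Q}; {E}⁺ = {A, E, J} — none reach the full schema.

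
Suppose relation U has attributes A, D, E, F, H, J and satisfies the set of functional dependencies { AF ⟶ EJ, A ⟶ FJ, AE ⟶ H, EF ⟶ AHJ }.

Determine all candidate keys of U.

Attribute D never appears on the right-hand side of any dependency, so D must belong to every candidate key.
{D}⁺ = {D}, which is not all of the schema, so we must add further attributes.
{A, D}⁺: A→FJ adds F, J; AF→EJ adds E; AE→H adds H → {A, D, E, F, H, J}. Minimal: {D}⁺ = {D}; {A}⁺ = {A, E, F, H, J} — none reach the full schema.
{D, E, F}⁺: EF→AHJ adds A, H, J → {A, D, E, F, H, J}. Minimal: {E, F}⁺ = {A, E, F, H, J}; {D, F}⁺ = {D, F}; {D, E}⁺ = {D, E} — none reach the full schema.
Any other superkey contains one of these as a subset, so there are no further candidate keys.

{A, D}, {D, E, F}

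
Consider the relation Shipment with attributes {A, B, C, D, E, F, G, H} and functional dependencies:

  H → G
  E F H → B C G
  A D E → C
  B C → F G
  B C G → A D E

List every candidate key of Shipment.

{B, C, H}, {E, F, H}, {A, B, D, E, H}

{B, C, H}⁺: H→G adds G; BC→FG adds F; BCG→ADE adds A, D, E → {A, B, C, D, E, F, G, H}. Minimal: {C, H}⁺ = {C, G, H}; {B, H}⁺ = {B, G, H}; {B, C}⁺ = {A, B, C, D, E, F, G} — none reach the full schema.
{E, F, H}⁺: H→G adds G; EFH→BCG adds B, C; BCG→ADE adds A, D → {A, B, C, D, E, F, G, H}. Minimal: {F, H}⁺ = {F, G, H}; {E, H}⁺ = {E, G, H}; {E, F}⁺ = {E, F} — none reach the full schema.
{A, B, D, E, H}⁺: H→G adds G; ADE→C adds C; BC→FG adds F → {A, B, C, D, E, F, G, H}. Minimal: {B, D, E, H}⁺ = {B, D, E, G, H}; {A, D, E, H}⁺ = {A, C, D, E, G, H}; {A, B, E, H}⁺ = {A, B, E, G, H}; … — none reach the full schema.
Any other superkey contains one of these as a subset, so there are no further candidate keys.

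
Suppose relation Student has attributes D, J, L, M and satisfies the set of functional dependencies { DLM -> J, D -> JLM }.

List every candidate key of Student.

{D}

Attribute D never appears on the right-hand side of any dependency, so D must belong to every candidate key.
{D}⁺ = {D, J, L, M}, which is all of the schema, so {D} is the only candidate key.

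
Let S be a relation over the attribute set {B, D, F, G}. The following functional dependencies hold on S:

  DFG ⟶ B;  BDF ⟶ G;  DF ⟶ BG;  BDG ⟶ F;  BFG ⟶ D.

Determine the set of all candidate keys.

{D, F}⁺: DF→BG adds B, G → {B, D, F, G}. Minimal: {F}⁺ = {F}; {D}⁺ = {D} — none reach the full schema.
{B, D, G}⁺: BDG→F adds F → {B, D, F, G}. Minimal: {D, G}⁺ = {D, G}; {B, G}⁺ = {B, G}; {B, D}⁺ = {B, D} — none reach the full schema.
{B, F, G}⁺: BFG→D adds D → {B, D, F, G}. Minimal: {F, G}⁺ = {F, G}; {B, G}⁺ = {B, G}; {B, F}⁺ = {B, F} — none reach the full schema.
Any other superkey contains one of these as a subset, so there are no further candidate keys.

{D, F}, {B, D, G}, {B, F, G}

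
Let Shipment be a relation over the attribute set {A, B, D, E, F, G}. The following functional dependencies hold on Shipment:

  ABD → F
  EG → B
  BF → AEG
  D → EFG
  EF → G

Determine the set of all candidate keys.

Attribute D never appears on the right-hand side of any dependency, so D must belong to every candidate key.
{D}⁺ = {A, B, D, E, F, G}, which is all of the schema, so {D} is the only candidate key.

{D}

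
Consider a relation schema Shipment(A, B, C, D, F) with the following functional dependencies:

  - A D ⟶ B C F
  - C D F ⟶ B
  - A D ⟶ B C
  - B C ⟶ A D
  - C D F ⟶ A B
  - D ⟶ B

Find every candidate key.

{A, D}⁺: AD→BCF adds B, C, F → {A, B, C, D, F}. Minimal: {D}⁺ = {B, D}; {A}⁺ = {A} — none reach the full schema.
{B, C}⁺: BC→AD adds A, D; AD→BCF adds F → {A, B, C, D, F}. Minimal: {C}⁺ = {C}; {B}⁺ = {B} — none reach the full schema.
{C, D}⁺: D→B adds B; BC→AD adds A; AD→BCF adds F → {A, B, C, D, F}. Minimal: {D}⁺ = {B, D}; {C}⁺ = {C} — none reach the full schema.
Any other superkey contains one of these as a subset, so there are no further candidate keys.

{A, D}, {B, C}, {C, D}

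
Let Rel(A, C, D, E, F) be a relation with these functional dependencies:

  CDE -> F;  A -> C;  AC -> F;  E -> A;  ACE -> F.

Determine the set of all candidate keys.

{D, E}

Attributes D, E never appear on any right-hand side, so every candidate key must contain {D, E}.
{D, E}⁺ = {A, C, D, E, F}, which is all of the schema, so {D, E} is the only candidate key.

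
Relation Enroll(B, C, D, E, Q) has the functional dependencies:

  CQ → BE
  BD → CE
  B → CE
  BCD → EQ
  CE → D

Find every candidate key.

(B), (C, Q)

{B}⁺: B→CE adds C, E; CE→D adds D; BCD→EQ adds Q → {B, C, D, E, Q}.
{C, Q}⁺: CQ→BE adds B, E; CE→D adds D → {B, C, D, E, Q}. Minimal: {Q}⁺ = {Q}; {C}⁺ = {C} — none reach the full schema.
Any other superkey contains one of these as a subset, so there are no further candidate keys.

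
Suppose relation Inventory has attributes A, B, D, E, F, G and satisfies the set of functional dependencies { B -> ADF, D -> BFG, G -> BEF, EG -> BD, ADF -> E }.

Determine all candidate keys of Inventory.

B, D, G

{B}⁺: B→ADF adds A, D, F; D→BFG adds G; G→BEF adds E → {A, B, D, E, F, G}.
{D}⁺: D→BFG adds B, F, G; G→BEF adds E; B→ADF adds A → {A, B, D, E, F, G}.
{G}⁺: G→BEF adds B, E, F; EG→BD adds D; B→ADF adds A → {A, B, D, E, F, G}.
Any other superkey contains one of these as a subset, so there are no further candidate keys.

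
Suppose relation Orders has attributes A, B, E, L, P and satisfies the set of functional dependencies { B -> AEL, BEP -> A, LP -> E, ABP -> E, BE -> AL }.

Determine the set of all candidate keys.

{B, P}⁺: B→AEL adds A, E, L → {A, B, E, L, P}. Minimal: {P}⁺ = {P}; {B}⁺ = {A, B, E, L} — none reach the full schema.

BP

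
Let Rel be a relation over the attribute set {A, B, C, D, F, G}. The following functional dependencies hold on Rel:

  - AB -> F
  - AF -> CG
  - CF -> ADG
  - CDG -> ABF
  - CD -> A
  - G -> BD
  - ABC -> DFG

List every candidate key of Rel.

{A, B}⁺: AB→F adds F; AF→CG adds C, G; CF→ADG adds D → {A, B, C, D, F, G}. Minimal: {B}⁺ = {B}; {A}⁺ = {A} — none reach the full schema.
{A, F}⁺: AF→CG adds C, G; CF→ADG adds D; CDG→ABF adds B → {A, B, C, D, F, G}. Minimal: {F}⁺ = {F}; {A}⁺ = {A} — none reach the full schema.
{A, G}⁺: G→BD adds B, D; AB→F adds F; AF→CG adds C → {A, B, C, D, F, G}. Minimal: {G}⁺ = {B, D, G}; {A}⁺ = {A} — none reach the full schema.
{C, F}⁺: CF→ADG adds A, D, G; CDG→ABF adds B → {A, B, C, D, F, G}. Minimal: {F}⁺ = {F}; {C}⁺ = {C} — none reach the full schema.
{C, G}⁺: G→BD adds B, D; CDG→ABF adds A, F → {A, B, C, D, F, G}. Minimal: {G}⁺ = {B, D, G}; {C}⁺ = {C} — none reach the full schema.
{B, C, D}⁺: CD→A adds A; ABC→DFG adds F, G → {A, B, C, D, F, G}. Minimal: {C, D}⁺ = {A, C, D}; {B, D}⁺ = {B, D}; {B, C}⁺ = {B, C} — none reach the full schema.
Any other superkey contains one of these as a subset, so there are no further candidate keys.

{A, B}; {A, F}; {A, G}; {C, F}; {C, G}; {B, C, D}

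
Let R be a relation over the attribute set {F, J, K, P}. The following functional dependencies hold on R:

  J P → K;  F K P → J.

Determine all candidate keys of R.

{F, J, P}⁺: JP→K adds K → {F, J, K, P}. Minimal: {J, P}⁺ = {J, K, P}; {F, P}⁺ = {F, P}; {F, J}⁺ = {F, J} — none reach the full schema.
{F, K, P}⁺: FKP→J adds J → {F, J, K, P}. Minimal: {K, P}⁺ = {K, P}; {F, P}⁺ = {F, P}; {F, K}⁺ = {F, K} — none reach the full schema.
Any other superkey contains one of these as a subset, so there are no further candidate keys.

{F, J, P}; {F, K, P}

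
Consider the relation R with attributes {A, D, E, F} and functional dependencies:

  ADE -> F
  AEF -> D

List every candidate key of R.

Attributes A, E never appear on any right-hand side, so every candidate key must contain {A, E}.
{A, E}⁺ = {A, E}, which is not all of the schema, so we must add further attributes.
{A, D, E}⁺: ADE→F adds F → {A, D, E, F}.
{A, E, F}⁺: AEF→D adds D → {A, D, E, F}.

(A, D, E); (A, E, F)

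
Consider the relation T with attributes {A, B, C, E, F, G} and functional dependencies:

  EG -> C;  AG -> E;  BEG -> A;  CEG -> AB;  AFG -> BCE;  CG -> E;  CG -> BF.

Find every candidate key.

{A, G}; {C, G}; {E, G}

{A, G}⁺: AG→E adds E; EG→C adds C; CEG→AB adds B; CG→BF adds F → {A, B, C, E, F, G}.
{C, G}⁺: CG→E adds E; CG→BF adds B, F; BEG→A adds A → {A, B, C, E, F, G}.
{E, G}⁺: EG→C adds C; CEG→AB adds A, B; CG→BF adds F → {A, B, C, E, F, G}.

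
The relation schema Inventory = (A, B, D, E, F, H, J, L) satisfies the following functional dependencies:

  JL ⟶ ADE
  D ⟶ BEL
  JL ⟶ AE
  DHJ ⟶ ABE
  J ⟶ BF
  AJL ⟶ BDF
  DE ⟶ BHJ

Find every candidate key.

D, JL

{D}⁺: D→BEL adds B, E, L; DE→BHJ adds H, J; JL→ADE adds A; J→BF adds F → {A, B, D, E, F, H, J, L}.
{J, L}⁺: JL→ADE adds A, D, E; D→BEL adds B; J→BF adds F; DE→BHJ adds H → {A, B, D, E, F, H, J, L}.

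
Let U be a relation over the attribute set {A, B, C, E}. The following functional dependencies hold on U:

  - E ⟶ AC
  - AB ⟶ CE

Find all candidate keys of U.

Attribute B never appears on the right-hand side of any dependency, so B must belong to every candidate key.
{B}⁺ = {B}, which is not all of the schema, so we must add further attributes.
{A, B}⁺: AB→CE adds C, E → {A, B, C, E}. Minimal: {B}⁺ = {B}; {A}⁺ = {A} — none reach the full schema.
{B, E}⁺: E→AC adds A, C → {A, B, C, E}. Minimal: {E}⁺ = {A, C, E}; {B}⁺ = {B} — none reach the full schema.
Any other superkey contains one of these as a subset, so there are no further candidate keys.

{A, B}, {B, E}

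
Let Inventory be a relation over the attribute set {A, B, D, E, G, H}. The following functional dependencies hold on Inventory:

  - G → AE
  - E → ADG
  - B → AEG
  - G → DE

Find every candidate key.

{B, H}

Attributes B, H never appear on any right-hand side, so every candidate key must contain {B, H}.
{B, H}⁺ = {A, B, D, E, G, H}, which is all of the schema, so {B, H} is the only candidate key.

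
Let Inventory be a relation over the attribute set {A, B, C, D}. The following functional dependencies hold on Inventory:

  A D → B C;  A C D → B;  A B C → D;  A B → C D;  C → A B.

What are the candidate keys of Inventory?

{C}⁺: C→AB adds A, B; ABC→D adds D → {A, B, C, D}.
{A, B}⁺: AB→CD adds C, D → {A, B, C, D}.
{A, D}⁺: AD→BC adds B, C → {A, B, C, D}.
Any other superkey contains one of these as a subset, so there are no further candidate keys.

{C}, {A, B}, {A, D}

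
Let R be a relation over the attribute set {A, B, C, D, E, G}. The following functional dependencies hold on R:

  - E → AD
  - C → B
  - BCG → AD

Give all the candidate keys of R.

(C, E, G)

Attributes C, E, G never appear on any right-hand side, so every candidate key must contain {C, E, G}.
{C, E, G}⁺ = {A, B, C, D, E, G}, which is all of the schema, so {C, E, G} is the only candidate key.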